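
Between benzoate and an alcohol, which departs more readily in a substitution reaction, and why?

an alcohol is the better leaving group.
pKₐ(R'OH₂⁺) ≈ -2.4 versus pKₐ(C₆H₅COOH) ≈ 4.2: an alcohol is the much weaker base.
Neutral; leaves from a protonated ether (an oxonium ion, R–O(H)R'⁺).

an alcohol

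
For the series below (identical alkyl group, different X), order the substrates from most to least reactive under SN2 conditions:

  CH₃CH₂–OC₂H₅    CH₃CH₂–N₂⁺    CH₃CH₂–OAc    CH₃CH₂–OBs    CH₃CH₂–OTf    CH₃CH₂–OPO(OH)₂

CH₃CH₂–N₂⁺ > CH₃CH₂–OTf > CH₃CH₂–OBs > CH₃CH₂–OPO(OH)₂ > CH₃CH₂–OAc > CH₃CH₂–OC₂H₅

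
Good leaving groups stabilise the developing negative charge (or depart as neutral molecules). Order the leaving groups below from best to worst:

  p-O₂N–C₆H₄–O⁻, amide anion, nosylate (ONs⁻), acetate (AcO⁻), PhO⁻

The more stable X⁻ (or X) is on its own — i.e. the weaker a base it is — the better a leaving group it makes.
nosylate (ONs⁻): pKₐ(p-O₂NC₆H₄SO₃H) ≈ -3.5
acetate (AcO⁻): pKₐ(CH₃COOH) ≈ 4.8
p-O₂N–C₆H₄–O⁻: pKₐ(p-nitrophenol) ≈ 7.2
PhO⁻: pKₐ(C₆H₅OH (phenol)) ≈ 10
amide anion: pKₐ(NH₃) ≈ 38

nosylate (ONs⁻) > acetate (AcO⁻) > p-O₂N–C₆H₄–O⁻ > PhO⁻ > amide anion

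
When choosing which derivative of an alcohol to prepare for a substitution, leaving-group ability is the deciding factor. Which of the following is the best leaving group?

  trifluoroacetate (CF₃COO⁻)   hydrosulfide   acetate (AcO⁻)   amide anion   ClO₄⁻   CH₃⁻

ClO₄⁻: pKₐ(HClO₄) ≈ -10
trifluoroacetate (CF₃COO⁻): pKₐ(CF₃COOH) ≈ 0.2
acetate (AcO⁻): pKₐ(CH₃COOH) ≈ 4.8
hydrosulfide: pKₐ(H₂S) ≈ 7
amide anion: pKₐ(NH₃) ≈ 38
CH₃⁻: pKₐ(CH₄) ≈ 48

ClO₄⁻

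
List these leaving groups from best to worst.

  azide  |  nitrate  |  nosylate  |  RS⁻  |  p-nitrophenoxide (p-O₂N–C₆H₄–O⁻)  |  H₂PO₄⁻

nosylate > nitrate > H₂PO₄⁻ > azide > p-nitrophenoxide (p-O₂N–C₆H₄–O⁻) > RS⁻

Leaving-group ability tracks the stability of the departed species; conjugate-acid pKₐ is the usual yardstick (lower pKₐ → better LG).
nosylate: pKₐ(p-O₂NC₆H₄SO₃H) ≈ -3.5 — p-nitro group further stabilises the sulfonate
nitrate: pKₐ(HNO₃) ≈ -1.3
H₂PO₄⁻: pKₐ(H₃PO₄) ≈ 2.1
azide: pKₐ(HN₃) ≈ 4.7
p-nitrophenoxide (p-O₂N–C₆H₄–O⁻): pKₐ(p-nitrophenol) ≈ 7.2
RS⁻: pKₐ(RSH (a thiol)) ≈ 10.5 — moderately basic; rarely leaves without activation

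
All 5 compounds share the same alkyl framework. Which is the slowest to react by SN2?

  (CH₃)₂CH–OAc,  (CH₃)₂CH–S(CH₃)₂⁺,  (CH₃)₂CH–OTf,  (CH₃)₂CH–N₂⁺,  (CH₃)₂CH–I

(CH₃)₂CH–OAc

With the same alkyl group throughout, only the leaving group differentiates the rates.
A good leaving group is a weak base: the lower the pKₐ of its conjugate acid, the more readily it departs.
(CH₃)₂CH–N₂⁺ loses N₂: no meaningful conjugate acid; N₂ departs as an exceptionally stable neutral molecule
(CH₃)₂CH–OTf loses OTf⁻: pKₐ(CF₃SO₃H (triflic acid)) ≈ -14
(CH₃)₂CH–I loses I⁻: pKₐ(HI) ≈ -10
(CH₃)₂CH–S(CH₃)₂⁺ loses SR'₂: pKₐ(R'₂SH⁺) ≈ -7
(CH₃)₂CH–OAc loses AcO⁻: pKₐ(CH₃COOH) ≈ 4.8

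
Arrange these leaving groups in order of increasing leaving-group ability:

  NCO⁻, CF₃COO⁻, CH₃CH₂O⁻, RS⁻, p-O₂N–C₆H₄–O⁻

Rank by basicity of the departing species: weakest base leaves most easily.
CF₃COO⁻: pKₐ(CF₃COOH) ≈ 0.2
NCO⁻: pKₐ(HOCN) ≈ 3.5
p-O₂N–C₆H₄–O⁻: pKₐ(p-nitrophenol) ≈ 7.2
RS⁻: pKₐ(RSH (a thiol)) ≈ 10.5
CH₃CH₂O⁻: pKₐ(CH₃CH₂OH) ≈ 16
The question asks for worst first, so the sequence is read in increasing leaving-group ability.

CH₃CH₂O⁻ < RS⁻ < p-O₂N–C₆H₄–O⁻ < NCO⁻ < CF₃COO⁻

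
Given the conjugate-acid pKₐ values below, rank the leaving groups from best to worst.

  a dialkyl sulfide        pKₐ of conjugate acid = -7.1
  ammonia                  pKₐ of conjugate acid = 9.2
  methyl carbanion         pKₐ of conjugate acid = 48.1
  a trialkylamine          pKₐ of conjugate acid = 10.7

Lower conjugate-acid pKₐ ⇒ weaker base ⇒ better leaving group.
Sorting by the given values: a dialkyl sulfide (-7.1), ammonia (9.2), a trialkylamine (10.7), methyl carbanion (48.1).

a dialkyl sulfide > ammonia > a trialkylamine > methyl carbanion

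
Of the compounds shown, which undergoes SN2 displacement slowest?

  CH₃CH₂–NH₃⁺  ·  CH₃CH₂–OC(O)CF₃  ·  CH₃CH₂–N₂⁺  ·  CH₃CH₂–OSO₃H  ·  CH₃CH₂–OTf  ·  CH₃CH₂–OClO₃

Same R in every case — rank the leaving groups.
Rank by basicity of the departing species: weakest base leaves most easily.
CH₃CH₂–N₂⁺ loses N₂: no meaningful conjugate acid; N₂ departs as an exceptionally stable neutral molecule
CH₃CH₂–OTf loses OTf⁻: pKₐ(CF₃SO₃H (triflic acid)) ≈ -14
CH₃CH₂–OClO₃ loses ClO₄⁻: pKₐ(HClO₄) ≈ -10
CH₃CH₂–OSO₃H loses HSO₄⁻: pKₐ(H₂SO₄) ≈ -3
CH₃CH₂–OC(O)CF₃ loses CF₃COO⁻: pKₐ(CF₃COOH) ≈ 0.2
CH₃CH₂–NH₃⁺ loses NH₃: pKₐ(NH₄⁺) ≈ 9.2

CH₃CH₂–NH₃⁺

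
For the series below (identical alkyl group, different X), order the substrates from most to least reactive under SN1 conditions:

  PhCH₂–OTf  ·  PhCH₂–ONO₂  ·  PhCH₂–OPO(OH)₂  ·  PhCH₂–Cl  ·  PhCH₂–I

With the same alkyl group throughout, only the leaving group differentiates the rates.
Leaving-group ability tracks the stability of the departed species; conjugate-acid pKₐ is the usual yardstick (lower pKₐ → better LG).
PhCH₂–OTf loses OTf⁻: pKₐ(CF₃SO₃H (triflic acid)) ≈ -14
PhCH₂–I loses I⁻: pKₐ(HI) ≈ -10
PhCH₂–Cl loses Cl⁻: pKₐ(HCl) ≈ -7
PhCH₂–ONO₂ loses NO₃⁻: pKₐ(HNO₃) ≈ -1.3
PhCH₂–OPO(OH)₂ loses H₂PO₄⁻: pKₐ(H₃PO₄) ≈ 2.1

PhCH₂–OTf > PhCH₂–I > PhCH₂–Cl > PhCH₂–ONO₂ > PhCH₂–OPO(OH)₂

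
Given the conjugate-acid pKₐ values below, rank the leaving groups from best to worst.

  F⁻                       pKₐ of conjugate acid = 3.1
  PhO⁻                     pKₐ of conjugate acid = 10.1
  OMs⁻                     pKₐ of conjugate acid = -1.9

OMs⁻ > F⁻ > PhO⁻

Lower conjugate-acid pKₐ ⇒ weaker base ⇒ better leaving group.
Sorting by the given values: OMs⁻ (-1.9), F⁻ (3.1), PhO⁻ (10.1).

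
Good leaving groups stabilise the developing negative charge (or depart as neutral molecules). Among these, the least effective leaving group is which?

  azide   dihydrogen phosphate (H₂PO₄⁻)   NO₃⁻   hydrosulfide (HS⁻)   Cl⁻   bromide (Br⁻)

bromide (Br⁻): pKₐ(HBr) ≈ -9
Cl⁻: pKₐ(HCl) ≈ -7
NO₃⁻: pKₐ(HNO₃) ≈ -1.3
dihydrogen phosphate (H₂PO₄⁻): pKₐ(H₃PO₄) ≈ 2.1
azide: pKₐ(HN₃) ≈ 4.7
hydrosulfide (HS⁻): pKₐ(H₂S) ≈ 7

hydrosulfide (HS⁻)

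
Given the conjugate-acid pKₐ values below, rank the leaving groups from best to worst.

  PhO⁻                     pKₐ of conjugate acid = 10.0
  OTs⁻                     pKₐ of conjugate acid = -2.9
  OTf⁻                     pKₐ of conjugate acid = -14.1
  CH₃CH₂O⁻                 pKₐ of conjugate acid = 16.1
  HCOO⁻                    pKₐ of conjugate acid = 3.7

OTf⁻ > OTs⁻ > HCOO⁻ > PhO⁻ > CH₃CH₂O⁻

Lower conjugate-acid pKₐ ⇒ weaker base ⇒ better leaving group.
Sorting by the given values: OTf⁻ (-14.1), OTs⁻ (-2.9), HCOO⁻ (3.7), PhO⁻ (10.0), CH₃CH₂O⁻ (16.1).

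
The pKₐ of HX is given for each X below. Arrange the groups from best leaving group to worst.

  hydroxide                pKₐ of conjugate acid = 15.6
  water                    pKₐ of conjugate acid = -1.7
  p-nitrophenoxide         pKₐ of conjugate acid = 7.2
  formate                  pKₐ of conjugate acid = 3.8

water > formate > p-nitrophenoxide > hydroxide

Lower conjugate-acid pKₐ ⇒ weaker base ⇒ better leaving group.
Sorting by the given values: water (-1.7), formate (3.8), p-nitrophenoxide (7.2), hydroxide (15.6).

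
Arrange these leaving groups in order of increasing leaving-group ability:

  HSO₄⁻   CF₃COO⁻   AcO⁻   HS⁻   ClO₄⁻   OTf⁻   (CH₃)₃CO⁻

OTf⁻: pKₐ(CF₃SO₃H (triflic acid)) ≈ -14
ClO₄⁻: pKₐ(HClO₄) ≈ -10
HSO₄⁻: pKₐ(H₂SO₄) ≈ -3
CF₃COO⁻: pKₐ(CF₃COOH) ≈ 0.2
AcO⁻: pKₐ(CH₃COOH) ≈ 4.8 — resonance-stabilised but still a weak base
HS⁻: pKₐ(H₂S) ≈ 7 — larger and more polarisable than the oxygen analogue
(CH₃)₃CO⁻: pKₐ(t-BuOH) ≈ 18
Listed from poorest to best leaving group as asked.

(CH₃)₃CO⁻ < HS⁻ < AcO⁻ < CF₃COO⁻ < HSO₄⁻ < ClO₄⁻ < OTf⁻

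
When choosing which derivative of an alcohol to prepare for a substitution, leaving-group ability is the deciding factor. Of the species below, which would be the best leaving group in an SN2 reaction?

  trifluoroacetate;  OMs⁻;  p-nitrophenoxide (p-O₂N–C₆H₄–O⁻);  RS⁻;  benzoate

OMs⁻: pKₐ(CH₃SO₃H (MsOH)) ≈ -1.9
trifluoroacetate: pKₐ(CF₃COOH) ≈ 0.2
benzoate: pKₐ(C₆H₅COOH) ≈ 4.2
p-nitrophenoxide (p-O₂N–C₆H₄–O⁻): pKₐ(p-nitrophenol) ≈ 7.2
RS⁻: pKₐ(RSH (a thiol)) ≈ 10.5

OMs⁻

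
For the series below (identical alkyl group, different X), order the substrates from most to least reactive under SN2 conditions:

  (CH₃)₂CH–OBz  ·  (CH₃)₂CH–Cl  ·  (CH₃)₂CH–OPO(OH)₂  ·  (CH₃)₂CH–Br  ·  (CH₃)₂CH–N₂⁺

With the same alkyl group throughout, only the leaving group differentiates the rates.
Rank by basicity of the departing species: weakest base leaves most easily.
(CH₃)₂CH–N₂⁺ loses N₂: no meaningful conjugate acid; N₂ departs as an exceptionally stable neutral molecule
(CH₃)₂CH–Br loses Br⁻: pKₐ(HBr) ≈ -9
(CH₃)₂CH–Cl loses Cl⁻: pKₐ(HCl) ≈ -7
(CH₃)₂CH–OPO(OH)₂ loses H₂PO₄⁻: pKₐ(H₃PO₄) ≈ 2.1
(CH₃)₂CH–OBz loses PhCOO⁻: pKₐ(C₆H₅COOH) ≈ 4.2

(CH₃)₂CH–N₂⁺ > (CH₃)₂CH–Br > (CH₃)₂CH–Cl > (CH₃)₂CH–OPO(OH)₂ > (CH₃)₂CH–OBz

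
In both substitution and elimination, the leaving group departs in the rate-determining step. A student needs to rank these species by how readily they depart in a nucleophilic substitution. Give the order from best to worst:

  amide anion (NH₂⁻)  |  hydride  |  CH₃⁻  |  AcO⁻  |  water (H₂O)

water (H₂O) > AcO⁻ > hydride > amide anion (NH₂⁻) > CH₃⁻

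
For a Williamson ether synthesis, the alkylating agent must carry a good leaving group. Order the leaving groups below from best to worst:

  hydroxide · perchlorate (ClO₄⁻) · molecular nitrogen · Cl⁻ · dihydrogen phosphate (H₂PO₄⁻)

molecular nitrogen > perchlorate (ClO₄⁻) > Cl⁻ > dihydrogen phosphate (H₂PO₄⁻) > hydroxide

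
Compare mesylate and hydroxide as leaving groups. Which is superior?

mesylate is the better leaving group.
pKₐ(CH₃SO₃H (MsOH)) ≈ -1.9 versus pKₐ(H₂O) ≈ 15.7: mesylate is the much weaker base.
Resonance-delocalised alkanesulfonate.

mesylate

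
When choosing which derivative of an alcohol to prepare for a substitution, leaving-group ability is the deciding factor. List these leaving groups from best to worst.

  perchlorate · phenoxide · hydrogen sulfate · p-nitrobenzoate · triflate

triflate > perchlorate > hydrogen sulfate > p-nitrobenzoate > phenoxide

The more stable X⁻ (or X) is on its own — i.e. the weaker a base it is — the better a leaving group it makes.
triflate: pKₐ(CF₃SO₃H (triflic acid)) ≈ -14
perchlorate: pKₐ(HClO₄) ≈ -10
hydrogen sulfate: pKₐ(H₂SO₄) ≈ -3
p-nitrobenzoate: pKₐ(p-nitrobenzoic acid) ≈ 3.4
phenoxide: pKₐ(C₆H₅OH (phenol)) ≈ 10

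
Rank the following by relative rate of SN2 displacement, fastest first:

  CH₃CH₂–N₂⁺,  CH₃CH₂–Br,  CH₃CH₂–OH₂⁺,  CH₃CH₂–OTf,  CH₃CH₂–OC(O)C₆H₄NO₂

Identical carbon frameworks mean the comparison reduces to leaving-group quality.
The more stable X⁻ (or X) is on its own — i.e. the weaker a base it is — the better a leaving group it makes.
CH₃CH₂–N₂⁺ loses N₂: no meaningful conjugate acid; N₂ departs as an exceptionally stable neutral molecule
CH₃CH₂–OTf loses OTf⁻: pKₐ(CF₃SO₃H (triflic acid)) ≈ -14
CH₃CH₂–Br loses Br⁻: pKₐ(HBr) ≈ -9
CH₃CH₂–OH₂⁺ loses H₂O: pKₐ(H₃O⁺) ≈ -1.7
CH₃CH₂–OC(O)C₆H₄NO₂ loses p-O₂N–C₆H₄–COO⁻: pKₐ(p-nitrobenzoic acid) ≈ 3.4

CH₃CH₂–N₂⁺ > CH₃CH₂–OTf > CH₃CH₂–Br > CH₃CH₂–OH₂⁺ > CH₃CH₂–OC(O)C₆H₄NO₂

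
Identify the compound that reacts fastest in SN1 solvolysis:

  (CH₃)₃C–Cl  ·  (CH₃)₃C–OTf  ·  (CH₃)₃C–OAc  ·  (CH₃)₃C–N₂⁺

(CH₃)₃C–N₂⁺

Same R in every case — rank the leaving groups.
A good leaving group is a weak base: the lower the pKₐ of its conjugate acid, the more readily it departs.
(CH₃)₃C–N₂⁺ loses N₂: no meaningful conjugate acid; N₂ departs as an exceptionally stable neutral molecule
(CH₃)₃C–OTf loses OTf⁻: pKₐ(CF₃SO₃H (triflic acid)) ≈ -14
(CH₃)₃C–Cl loses Cl⁻: pKₐ(HCl) ≈ -7
(CH₃)₃C–OAc loses AcO⁻: pKₐ(CH₃COOH) ≈ 4.8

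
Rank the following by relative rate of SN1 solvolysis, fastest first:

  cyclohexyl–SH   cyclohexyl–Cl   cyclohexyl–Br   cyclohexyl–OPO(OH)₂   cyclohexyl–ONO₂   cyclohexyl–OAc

Identical carbon frameworks mean the comparison reduces to leaving-group quality.
The more stable X⁻ (or X) is on its own — i.e. the weaker a base it is — the better a leaving group it makes.
cyclohexyl–Br loses Br⁻: pKₐ(HBr) ≈ -9
cyclohexyl–Cl loses Cl⁻: pKₐ(HCl) ≈ -7
cyclohexyl–ONO₂ loses NO₃⁻: pKₐ(HNO₃) ≈ -1.3
cyclohexyl–OPO(OH)₂ loses H₂PO₄⁻: pKₐ(H₃PO₄) ≈ 2.1
cyclohexyl–OAc loses AcO⁻: pKₐ(CH₃COOH) ≈ 4.8
cyclohexyl–SH loses HS⁻: pKₐ(H₂S) ≈ 7

cyclohexyl–Br > cyclohexyl–Cl > cyclohexyl–ONO₂ > cyclohexyl–OPO(OH)₂ > cyclohexyl–OAc > cyclohexyl–SH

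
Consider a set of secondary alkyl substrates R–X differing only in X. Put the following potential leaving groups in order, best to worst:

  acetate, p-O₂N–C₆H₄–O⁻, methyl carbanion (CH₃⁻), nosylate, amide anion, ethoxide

A good leaving group is a weak base: the lower the pKₐ of its conjugate acid, the more readily it departs.
nosylate: pKₐ(p-O₂NC₆H₄SO₃H) ≈ -3.5
acetate: pKₐ(CH₃COOH) ≈ 4.8
p-O₂N–C₆H₄–O⁻: pKₐ(p-nitrophenol) ≈ 7.2
ethoxide: pKₐ(CH₃CH₂OH) ≈ 16
amide anion: pKₐ(NH₃) ≈ 38 — extremely strong base; never a leaving group
methyl carbanion (CH₃⁻): pKₐ(CH₄) ≈ 48

nosylate > acetate > p-O₂N–C₆H₄–O⁻ > ethoxide > amide anion > methyl carbanion (CH₃⁻)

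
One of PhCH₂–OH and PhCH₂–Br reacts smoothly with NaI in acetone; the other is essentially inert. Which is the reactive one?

From PhCH₂–OH the departing group would be OH⁻ (pKₐ(H₂O) ≈ 15.7). Strong base; essentially never leaves without prior activation.
From PhCH₂–Br the leaving group is Br⁻ (pKₐ(HBr) ≈ -9). Weak base; good leaving group.
(In practice PhCH₂–Br is made from PhCH₂–OH by treatment with PBr₃, replacing the hydroxyl with bromide.)

PhCH₂–Br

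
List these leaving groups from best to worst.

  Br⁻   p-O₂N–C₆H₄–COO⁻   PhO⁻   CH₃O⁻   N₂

A good leaving group is a weak base: the lower the pKₐ of its conjugate acid, the more readily it departs.
N₂: no meaningful conjugate acid; N₂ departs as an exceptionally stable neutral molecule
Br⁻: pKₐ(HBr) ≈ -9
p-O₂N–C₆H₄–COO⁻: pKₐ(p-nitrobenzoic acid) ≈ 3.4
PhO⁻: pKₐ(C₆H₅OH (phenol)) ≈ 10
CH₃O⁻: pKₐ(CH₃OH) ≈ 15.5

N₂ > Br⁻ > p-O₂N–C₆H₄–COO⁻ > PhO⁻ > CH₃O⁻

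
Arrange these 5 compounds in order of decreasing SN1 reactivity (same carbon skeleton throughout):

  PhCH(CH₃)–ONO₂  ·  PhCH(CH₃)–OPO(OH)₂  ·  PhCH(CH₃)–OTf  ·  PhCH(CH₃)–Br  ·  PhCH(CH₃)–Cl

PhCH(CH₃)–OTf > PhCH(CH₃)–Br > PhCH(CH₃)–Cl > PhCH(CH₃)–ONO₂ > PhCH(CH₃)–OPO(OH)₂

The skeletons are identical, so relative rate is governed entirely by leaving-group ability.
Rank by basicity of the departing species: weakest base leaves most easily.
PhCH(CH₃)–OTf loses OTf⁻: pKₐ(CF₃SO₃H (triflic acid)) ≈ -14
PhCH(CH₃)–Br loses Br⁻: pKₐ(HBr) ≈ -9
PhCH(CH₃)–Cl loses Cl⁻: pKₐ(HCl) ≈ -7
PhCH(CH₃)–ONO₂ loses NO₃⁻: pKₐ(HNO₃) ≈ -1.3
PhCH(CH₃)–OPO(OH)₂ loses H₂PO₄⁻: pKₐ(H₃PO₄) ≈ 2.1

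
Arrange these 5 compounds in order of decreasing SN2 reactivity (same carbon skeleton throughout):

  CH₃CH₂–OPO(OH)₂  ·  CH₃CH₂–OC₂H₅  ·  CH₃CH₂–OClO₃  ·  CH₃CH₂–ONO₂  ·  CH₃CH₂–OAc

CH₃CH₂–OClO₃ > CH₃CH₂–ONO₂ > CH₃CH₂–OPO(OH)₂ > CH₃CH₂–OAc > CH₃CH₂–OC₂H₅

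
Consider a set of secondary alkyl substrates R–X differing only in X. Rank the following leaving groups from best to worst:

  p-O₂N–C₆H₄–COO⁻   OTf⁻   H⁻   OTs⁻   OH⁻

OTf⁻ > OTs⁻ > p-O₂N–C₆H₄–COO⁻ > OH⁻ > H⁻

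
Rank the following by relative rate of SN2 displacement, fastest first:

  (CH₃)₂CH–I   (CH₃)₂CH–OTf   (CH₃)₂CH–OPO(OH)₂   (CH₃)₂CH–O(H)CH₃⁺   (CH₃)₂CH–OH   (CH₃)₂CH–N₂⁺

(CH₃)₂CH–N₂⁺ > (CH₃)₂CH–OTf > (CH₃)₂CH–I > (CH₃)₂CH–O(H)CH₃⁺ > (CH₃)₂CH–OPO(OH)₂ > (CH₃)₂CH–OH

Same R in every case — rank the leaving groups.
The more stable X⁻ (or X) is on its own — i.e. the weaker a base it is — the better a leaving group it makes.
(CH₃)₂CH–N₂⁺ loses N₂: no meaningful conjugate acid; N₂ departs as an exceptionally stable neutral molecule
(CH₃)₂CH–OTf loses OTf⁻: pKₐ(CF₃SO₃H (triflic acid)) ≈ -14
(CH₃)₂CH–I loses I⁻: pKₐ(HI) ≈ -10
(CH₃)₂CH–O(H)CH₃⁺ loses R'OH: pKₐ(R'OH₂⁺) ≈ -2.4
(CH₃)₂CH–OPO(OH)₂ loses H₂PO₄⁻: pKₐ(H₃PO₄) ≈ 2.1
(CH₃)₂CH–OH loses OH⁻: pKₐ(H₂O) ≈ 15.7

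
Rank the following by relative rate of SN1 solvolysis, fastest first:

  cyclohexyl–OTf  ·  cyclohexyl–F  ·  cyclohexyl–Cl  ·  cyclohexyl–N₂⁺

Same R in every case — rank the leaving groups.
The more stable X⁻ (or X) is on its own — i.e. the weaker a base it is — the better a leaving group it makes.
cyclohexyl–N₂⁺ loses N₂: no meaningful conjugate acid; N₂ departs as an exceptionally stable neutral molecule
cyclohexyl–OTf loses OTf⁻: pKₐ(CF₃SO₃H (triflic acid)) ≈ -14
cyclohexyl–Cl loses Cl⁻: pKₐ(HCl) ≈ -7
cyclohexyl–F loses F⁻: pKₐ(HF) ≈ 3.2

cyclohexyl–N₂⁺ > cyclohexyl–OTf > cyclohexyl–Cl > cyclohexyl–F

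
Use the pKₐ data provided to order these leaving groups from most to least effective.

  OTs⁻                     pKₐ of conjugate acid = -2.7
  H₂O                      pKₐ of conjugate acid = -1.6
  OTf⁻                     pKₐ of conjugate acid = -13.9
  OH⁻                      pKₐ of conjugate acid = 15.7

Lower conjugate-acid pKₐ ⇒ weaker base ⇒ better leaving group.
Sorting by the given values: OTf⁻ (-13.9), OTs⁻ (-2.7), H₂O (-1.6), OH⁻ (15.7).

OTf⁻ > OTs⁻ > H₂O > OH⁻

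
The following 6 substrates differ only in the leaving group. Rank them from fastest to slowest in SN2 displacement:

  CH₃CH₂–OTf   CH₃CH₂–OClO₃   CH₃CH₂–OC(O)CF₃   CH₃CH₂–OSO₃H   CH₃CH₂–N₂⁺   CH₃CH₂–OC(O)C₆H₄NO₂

Identical carbon frameworks mean the comparison reduces to leaving-group quality.
Leaving-group ability tracks the stability of the departed species; conjugate-acid pKₐ is the usual yardstick (lower pKₐ → better LG).
CH₃CH₂–N₂⁺ loses N₂: no meaningful conjugate acid; N₂ departs as an exceptionally stable neutral molecule
CH₃CH₂–OTf loses OTf⁻: pKₐ(CF₃SO₃H (triflic acid)) ≈ -14
CH₃CH₂–OClO₃ loses ClO₄⁻: pKₐ(HClO₄) ≈ -10
CH₃CH₂–OSO₃H loses HSO₄⁻: pKₐ(H₂SO₄) ≈ -3
CH₃CH₂–OC(O)CF₃ loses CF₃COO⁻: pKₐ(CF₃COOH) ≈ 0.2
CH₃CH₂–OC(O)C₆H₄NO₂ loses p-O₂N–C₆H₄–COO⁻: pKₐ(p-nitrobenzoic acid) ≈ 3.4

CH₃CH₂–N₂⁺ > CH₃CH₂–OTf > CH₃CH₂–OClO₃ > CH₃CH₂–OSO₃H > CH₃CH₂–OC(O)CF₃ > CH₃CH₂–OC(O)C₆H₄NO₂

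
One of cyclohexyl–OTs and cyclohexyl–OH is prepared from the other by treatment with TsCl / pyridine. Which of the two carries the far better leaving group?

cyclohexyl–OTs

From cyclohexyl–OH the departing group would be OH⁻ (pKₐ(H₂O) ≈ 15.7). Strong base; essentially never leaves without prior activation.
From cyclohexyl–OTs the leaving group is OTs⁻ (pKₐ(p-CH₃C₆H₄SO₃H (TsOH)) ≈ -2.8). Resonance-delocalised arenesulfonate.
Treatment with TsCl / pyridine works by converting the hydroxyl into a tosylate, making cyclohexyl–OTs enormously more reactive.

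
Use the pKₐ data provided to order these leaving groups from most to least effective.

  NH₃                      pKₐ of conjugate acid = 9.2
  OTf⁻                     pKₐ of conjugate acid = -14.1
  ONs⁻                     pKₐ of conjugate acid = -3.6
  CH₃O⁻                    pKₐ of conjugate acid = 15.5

OTf⁻ > ONs⁻ > NH₃ > CH₃O⁻

Lower conjugate-acid pKₐ ⇒ weaker base ⇒ better leaving group.
Sorting by the given values: OTf⁻ (-14.1), ONs⁻ (-3.6), NH₃ (9.2), CH₃O⁻ (15.5).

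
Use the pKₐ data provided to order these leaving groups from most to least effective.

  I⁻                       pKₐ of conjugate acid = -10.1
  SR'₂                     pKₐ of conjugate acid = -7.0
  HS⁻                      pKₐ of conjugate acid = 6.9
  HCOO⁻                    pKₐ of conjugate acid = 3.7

Lower conjugate-acid pKₐ ⇒ weaker base ⇒ better leaving group.
Sorting by the given values: I⁻ (-10.1), SR'₂ (-7.0), HCOO⁻ (3.7), HS⁻ (6.9).

I⁻ > SR'₂ > HCOO⁻ > HS⁻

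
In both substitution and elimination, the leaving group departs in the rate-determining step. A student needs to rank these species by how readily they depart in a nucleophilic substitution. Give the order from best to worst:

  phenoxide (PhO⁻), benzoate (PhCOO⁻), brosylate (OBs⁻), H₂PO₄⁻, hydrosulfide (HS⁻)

brosylate (OBs⁻): pKₐ(p-BrC₆H₄SO₃H) ≈ -2.8
H₂PO₄⁻: pKₐ(H₃PO₄) ≈ 2.1 — moderate base; biological leaving group after further activation
benzoate (PhCOO⁻): pKₐ(C₆H₅COOH) ≈ 4.2 — aryl carboxylate
hydrosulfide (HS⁻): pKₐ(H₂S) ≈ 7
phenoxide (PhO⁻): pKₐ(C₆H₅OH (phenol)) ≈ 10 — resonance into the ring helps, but still a poor LG

brosylate (OBs⁻) > H₂PO₄⁻ > benzoate (PhCOO⁻) > hydrosulfide (HS⁻) > phenoxide (PhO⁻)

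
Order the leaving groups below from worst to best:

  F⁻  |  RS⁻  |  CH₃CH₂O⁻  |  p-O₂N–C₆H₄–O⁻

A good leaving group is a weak base: the lower the pKₐ of its conjugate acid, the more readily it departs.
F⁻: pKₐ(HF) ≈ 3.2
p-O₂N–C₆H₄–O⁻: pKₐ(p-nitrophenol) ≈ 7.2
RS⁻: pKₐ(RSH (a thiol)) ≈ 10.5 — moderately basic; rarely leaves without activation
CH₃CH₂O⁻: pKₐ(CH₃CH₂OH) ≈ 16 — strong base; alkoxides do not leave unassisted
Reversing gives the worst-to-best order requested.

CH₃CH₂O⁻ < RS⁻ < p-O₂N–C₆H₄–O⁻ < F⁻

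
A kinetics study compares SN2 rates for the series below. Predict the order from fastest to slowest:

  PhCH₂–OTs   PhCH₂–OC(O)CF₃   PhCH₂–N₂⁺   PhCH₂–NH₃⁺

Identical carbon frameworks mean the comparison reduces to leaving-group quality.
A good leaving group is a weak base: the lower the pKₐ of its conjugate acid, the more readily it departs.
PhCH₂–N₂⁺ loses N₂: no meaningful conjugate acid; N₂ departs as an exceptionally stable neutral molecule
PhCH₂–OTs loses OTs⁻: pKₐ(p-CH₃C₆H₄SO₃H (TsOH)) ≈ -2.8
PhCH₂–OC(O)CF₃ loses CF₃COO⁻: pKₐ(CF₃COOH) ≈ 0.2
PhCH₂–NH₃⁺ loses NH₃: pKₐ(NH₄⁺) ≈ 9.2

PhCH₂–N₂⁺ > PhCH₂–OTs > PhCH₂–OC(O)CF₃ > PhCH₂–NH₃⁺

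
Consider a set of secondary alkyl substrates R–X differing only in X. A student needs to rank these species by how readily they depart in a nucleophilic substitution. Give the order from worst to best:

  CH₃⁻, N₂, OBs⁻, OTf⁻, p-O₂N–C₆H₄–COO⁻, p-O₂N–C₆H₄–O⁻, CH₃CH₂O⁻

Leaving-group ability tracks the stability of the departed species; conjugate-acid pKₐ is the usual yardstick (lower pKₐ → better LG).
N₂: no meaningful conjugate acid; N₂ departs as an exceptionally stable neutral molecule
OTf⁻: pKₐ(CF₃SO₃H (triflic acid)) ≈ -14 — charge spread over three oxygens and a CF₃ group; the premier leaving group in synthesis
OBs⁻: pKₐ(p-BrC₆H₄SO₃H) ≈ -2.8
p-O₂N–C₆H₄–COO⁻: pKₐ(p-nitrobenzoic acid) ≈ 3.4
p-O₂N–C₆H₄–O⁻: pKₐ(p-nitrophenol) ≈ 7.2
CH₃CH₂O⁻: pKₐ(CH₃CH₂OH) ≈ 16 — strong base; alkoxides do not leave unassisted
CH₃⁻: pKₐ(CH₄) ≈ 48
Reversing gives the worst-to-best order requested.

CH₃⁻ < CH₃CH₂O⁻ < p-O₂N–C₆H₄–O⁻ < p-O₂N–C₆H₄–COO⁻ < OBs⁻ < OTf⁻ < N₂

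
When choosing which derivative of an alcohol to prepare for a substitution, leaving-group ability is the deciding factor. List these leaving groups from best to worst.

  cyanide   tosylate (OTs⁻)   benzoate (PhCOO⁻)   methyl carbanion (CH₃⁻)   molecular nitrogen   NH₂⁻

Leaving-group ability tracks the stability of the departed species; conjugate-acid pKₐ is the usual yardstick (lower pKₐ → better LG).
molecular nitrogen: no meaningful conjugate acid; N₂ departs as an exceptionally stable neutral molecule
tosylate (OTs⁻): pKₐ(p-CH₃C₆H₄SO₃H (TsOH)) ≈ -2.8
benzoate (PhCOO⁻): pKₐ(C₆H₅COOH) ≈ 4.2
cyanide: pKₐ(HCN) ≈ 9.2 — sp carbon stabilises the charge somewhat, but still a poor LG
NH₂⁻: pKₐ(NH₃) ≈ 38
methyl carbanion (CH₃⁻): pKₐ(CH₄) ≈ 48

molecular nitrogen > tosylate (OTs⁻) > benzoate (PhCOO⁻) > cyanide > NH₂⁻ > methyl carbanion (CH₃⁻)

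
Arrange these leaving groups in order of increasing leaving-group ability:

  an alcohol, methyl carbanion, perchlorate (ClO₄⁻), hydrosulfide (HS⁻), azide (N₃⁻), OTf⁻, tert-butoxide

methyl carbanion < tert-butoxide < hydrosulfide (HS⁻) < azide (N₃⁻) < an alcohol < perchlorate (ClO₄⁻) < OTf⁻

Rank by basicity of the departing species: weakest base leaves most easily.
OTf⁻: pKₐ(CF₃SO₃H (triflic acid)) ≈ -14
perchlorate (ClO₄⁻): pKₐ(HClO₄) ≈ -10 — extremely weak base; rarely used for safety reasons
an alcohol: pKₐ(R'OH₂⁺) ≈ -2.4 — neutral; leaves from a protonated ether (an oxonium ion, R–O(H)R'⁺)
azide (N₃⁻): pKₐ(HN₃) ≈ 4.7 — linear, resonance-stabilised
hydrosulfide (HS⁻): pKₐ(H₂S) ≈ 7
tert-butoxide: pKₐ(t-BuOH) ≈ 18 — bulky, strongly basic alkoxide
methyl carbanion: pKₐ(CH₄) ≈ 48 — unstabilised carbanion; the worst conceivable leaving group
Reversing gives the worst-to-best order requested.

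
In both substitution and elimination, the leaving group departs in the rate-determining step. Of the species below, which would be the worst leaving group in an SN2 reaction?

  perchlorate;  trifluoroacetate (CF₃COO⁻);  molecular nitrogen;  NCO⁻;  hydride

Leaving-group ability tracks the stability of the departed species; conjugate-acid pKₐ is the usual yardstick (lower pKₐ → better LG).
molecular nitrogen: no meaningful conjugate acid; N₂ departs as an exceptionally stable neutral molecule
perchlorate: pKₐ(HClO₄) ≈ -10
trifluoroacetate (CF₃COO⁻): pKₐ(CF₃COOH) ≈ 0.2
NCO⁻: pKₐ(HOCN) ≈ 3.5
hydride: pKₐ(H₂) ≈ 36

hydride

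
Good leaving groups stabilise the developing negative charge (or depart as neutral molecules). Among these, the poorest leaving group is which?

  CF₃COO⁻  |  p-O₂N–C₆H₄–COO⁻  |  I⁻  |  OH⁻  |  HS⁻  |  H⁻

Leaving-group ability tracks the stability of the departed species; conjugate-acid pKₐ is the usual yardstick (lower pKₐ → better LG).
I⁻: pKₐ(HI) ≈ -10
CF₃COO⁻: pKₐ(CF₃COOH) ≈ 0.2
p-O₂N–C₆H₄–COO⁻: pKₐ(p-nitrobenzoic acid) ≈ 3.4
HS⁻: pKₐ(H₂S) ≈ 7
OH⁻: pKₐ(H₂O) ≈ 15.7
H⁻: pKₐ(H₂) ≈ 36

H⁻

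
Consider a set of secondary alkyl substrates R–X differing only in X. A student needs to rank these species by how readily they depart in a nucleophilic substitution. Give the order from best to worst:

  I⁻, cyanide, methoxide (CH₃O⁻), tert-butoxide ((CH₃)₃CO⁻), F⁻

The more stable X⁻ (or X) is on its own — i.e. the weaker a base it is — the better a leaving group it makes.
I⁻: pKₐ(HI) ≈ -10
F⁻: pKₐ(HF) ≈ 3.2
cyanide: pKₐ(HCN) ≈ 9.2
methoxide (CH₃O⁻): pKₐ(CH₃OH) ≈ 15.5
tert-butoxide ((CH₃)₃CO⁻): pKₐ(t-BuOH) ≈ 18

I⁻ > F⁻ > cyanide > methoxide (CH₃O⁻) > tert-butoxide ((CH₃)₃CO⁻)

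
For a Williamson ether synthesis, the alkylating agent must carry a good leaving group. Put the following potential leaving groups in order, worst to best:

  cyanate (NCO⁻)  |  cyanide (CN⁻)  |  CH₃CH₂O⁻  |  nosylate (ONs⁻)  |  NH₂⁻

The more stable X⁻ (or X) is on its own — i.e. the weaker a base it is — the better a leaving group it makes.
nosylate (ONs⁻): pKₐ(p-O₂NC₆H₄SO₃H) ≈ -3.5 — p-nitro group further stabilises the sulfonate
cyanate (NCO⁻): pKₐ(HOCN) ≈ 3.5 — resonance between N and O
cyanide (CN⁻): pKₐ(HCN) ≈ 9.2
CH₃CH₂O⁻: pKₐ(CH₃CH₂OH) ≈ 16
NH₂⁻: pKₐ(NH₃) ≈ 38 — extremely strong base; never a leaving group
Reversing gives the worst-to-best order requested.

NH₂⁻ < CH₃CH₂O⁻ < cyanide (CN⁻) < cyanate (NCO⁻) < nosylate (ONs⁻)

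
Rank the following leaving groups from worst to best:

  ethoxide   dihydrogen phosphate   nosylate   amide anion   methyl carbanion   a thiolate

methyl carbanion < amide anion < ethoxide < a thiolate < dihydrogen phosphate < nosylate

nosylate: pKₐ(p-O₂NC₆H₄SO₃H) ≈ -3.5 — p-nitro group further stabilises the sulfonate
dihydrogen phosphate: pKₐ(H₃PO₄) ≈ 2.1
a thiolate: pKₐ(RSH (a thiol)) ≈ 10.5 — moderately basic; rarely leaves without activation
ethoxide: pKₐ(CH₃CH₂OH) ≈ 16 — strong base; alkoxides do not leave unassisted
amide anion: pKₐ(NH₃) ≈ 38
methyl carbanion: pKₐ(CH₄) ≈ 48 — unstabilised carbanion; the worst conceivable leaving group
Reversing gives the worst-to-best order requested.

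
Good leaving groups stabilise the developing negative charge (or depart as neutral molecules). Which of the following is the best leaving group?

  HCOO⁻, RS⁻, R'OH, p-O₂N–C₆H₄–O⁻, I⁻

The more stable X⁻ (or X) is on its own — i.e. the weaker a base it is — the better a leaving group it makes.
I⁻: pKₐ(HI) ≈ -10
R'OH: pKₐ(R'OH₂⁺) ≈ -2.4
HCOO⁻: pKₐ(HCOOH) ≈ 3.8
p-O₂N–C₆H₄–O⁻: pKₐ(p-nitrophenol) ≈ 7.2
RS⁻: pKₐ(RSH (a thiol)) ≈ 10.5

I⁻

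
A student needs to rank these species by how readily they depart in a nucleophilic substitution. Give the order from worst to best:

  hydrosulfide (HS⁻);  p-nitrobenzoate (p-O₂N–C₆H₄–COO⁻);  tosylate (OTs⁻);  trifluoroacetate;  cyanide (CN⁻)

The more stable X⁻ (or X) is on its own — i.e. the weaker a base it is — the better a leaving group it makes.
tosylate (OTs⁻): pKₐ(p-CH₃C₆H₄SO₃H (TsOH)) ≈ -2.8 — resonance-delocalised arenesulfonate
trifluoroacetate: pKₐ(CF₃COOH) ≈ 0.2 — strongly electron-withdrawing CF₃ stabilises the carboxylate
p-nitrobenzoate (p-O₂N–C₆H₄–COO⁻): pKₐ(p-nitrobenzoic acid) ≈ 3.4
hydrosulfide (HS⁻): pKₐ(H₂S) ≈ 7 — larger and more polarisable than the oxygen analogue
cyanide (CN⁻): pKₐ(HCN) ≈ 9.2
Reversing gives the worst-to-best order requested.

cyanide (CN⁻) < hydrosulfide (HS⁻) < p-nitrobenzoate (p-O₂N–C₆H₄–COO⁻) < trifluoroacetate < tosylate (OTs⁻)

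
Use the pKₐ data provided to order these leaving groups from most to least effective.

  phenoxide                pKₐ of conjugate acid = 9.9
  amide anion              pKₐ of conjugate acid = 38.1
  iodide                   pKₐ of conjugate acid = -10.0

iodide > phenoxide > amide anion

Lower conjugate-acid pKₐ ⇒ weaker base ⇒ better leaving group.
Sorting by the given values: iodide (-10.0), phenoxide (9.9), amide anion (38.1).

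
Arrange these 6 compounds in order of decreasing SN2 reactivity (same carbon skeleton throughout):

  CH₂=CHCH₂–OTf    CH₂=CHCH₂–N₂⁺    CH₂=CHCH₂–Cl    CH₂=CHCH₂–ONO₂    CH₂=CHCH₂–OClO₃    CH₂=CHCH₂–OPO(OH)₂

CH₂=CHCH₂–N₂⁺ > CH₂=CHCH₂–OTf > CH₂=CHCH₂–OClO₃ > CH₂=CHCH₂–Cl > CH₂=CHCH₂–ONO₂ > CH₂=CHCH₂–OPO(OH)₂

Identical carbon frameworks mean the comparison reduces to leaving-group quality.
Leaving-group ability tracks the stability of the departed species; conjugate-acid pKₐ is the usual yardstick (lower pKₐ → better LG).
CH₂=CHCH₂–N₂⁺ loses N₂: no meaningful conjugate acid; N₂ departs as an exceptionally stable neutral molecule
CH₂=CHCH₂–OTf loses OTf⁻: pKₐ(CF₃SO₃H (triflic acid)) ≈ -14
CH₂=CHCH₂–OClO₃ loses ClO₄⁻: pKₐ(HClO₄) ≈ -10
CH₂=CHCH₂–Cl loses Cl⁻: pKₐ(HCl) ≈ -7
CH₂=CHCH₂–ONO₂ loses NO₃⁻: pKₐ(HNO₃) ≈ -1.3
CH₂=CHCH₂–OPO(OH)₂ loses H₂PO₄⁻: pKₐ(H₃PO₄) ≈ 2.1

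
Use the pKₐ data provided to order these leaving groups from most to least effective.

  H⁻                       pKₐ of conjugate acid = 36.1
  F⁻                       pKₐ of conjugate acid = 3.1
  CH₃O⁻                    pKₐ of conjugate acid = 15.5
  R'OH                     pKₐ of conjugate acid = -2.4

Lower conjugate-acid pKₐ ⇒ weaker base ⇒ better leaving group.
Sorting by the given values: R'OH (-2.4), F⁻ (3.1), CH₃O⁻ (15.5), H⁻ (36.1).

R'OH > F⁻ > CH₃O⁻ > H⁻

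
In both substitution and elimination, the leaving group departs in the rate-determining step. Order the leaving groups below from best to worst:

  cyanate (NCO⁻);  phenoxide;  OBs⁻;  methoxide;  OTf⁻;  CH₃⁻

OTf⁻ > OBs⁻ > cyanate (NCO⁻) > phenoxide > methoxide > CH₃⁻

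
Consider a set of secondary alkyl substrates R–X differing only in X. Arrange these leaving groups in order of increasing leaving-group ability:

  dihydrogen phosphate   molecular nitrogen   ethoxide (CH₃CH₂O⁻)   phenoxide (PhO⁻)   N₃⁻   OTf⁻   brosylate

molecular nitrogen: no meaningful conjugate acid; N₂ departs as an exceptionally stable neutral molecule
OTf⁻: pKₐ(CF₃SO₃H (triflic acid)) ≈ -14
brosylate: pKₐ(p-BrC₆H₄SO₃H) ≈ -2.8 — arenesulfonate with a p-bromo substituent
dihydrogen phosphate: pKₐ(H₃PO₄) ≈ 2.1 — moderate base; biological leaving group after further activation
N₃⁻: pKₐ(HN₃) ≈ 4.7
phenoxide (PhO⁻): pKₐ(C₆H₅OH (phenol)) ≈ 10 — resonance into the ring helps, but still a poor LG
ethoxide (CH₃CH₂O⁻): pKₐ(CH₃CH₂OH) ≈ 16
Reversing gives the worst-to-best order requested.

ethoxide (CH₃CH₂O⁻) < phenoxide (PhO⁻) < N₃⁻ < dihydrogen phosphate < brosylate < OTf⁻ < molecular nitrogen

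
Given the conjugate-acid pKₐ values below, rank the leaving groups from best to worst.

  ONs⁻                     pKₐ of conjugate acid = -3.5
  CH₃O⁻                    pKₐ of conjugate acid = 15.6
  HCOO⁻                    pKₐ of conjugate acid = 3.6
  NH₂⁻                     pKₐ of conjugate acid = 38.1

ONs⁻ > HCOO⁻ > CH₃O⁻ > NH₂⁻

Lower conjugate-acid pKₐ ⇒ weaker base ⇒ better leaving group.
Sorting by the given values: ONs⁻ (-3.5), HCOO⁻ (3.6), CH₃O⁻ (15.6), NH₂⁻ (38.1).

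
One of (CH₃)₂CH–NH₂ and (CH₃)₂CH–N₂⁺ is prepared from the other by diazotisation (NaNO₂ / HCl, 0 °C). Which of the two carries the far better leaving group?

(CH₃)₂CH–N₂⁺

From (CH₃)₂CH–NH₂ the departing group would be NH₂⁻ (pKₐ(NH₃) ≈ 38). Extremely strong base; never a leaving group.
From (CH₃)₂CH–N₂⁺ the leaving group is N₂ (no meaningful conjugate acid; N₂ departs as an exceptionally stable neutral molecule).
Diazotisation (NaNO₂ / HCl, 0 °C) works by generating a diazonium salt that expels N₂, making (CH₃)₂CH–N₂⁺ enormously more reactive.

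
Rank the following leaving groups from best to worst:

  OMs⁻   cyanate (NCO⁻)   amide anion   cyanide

OMs⁻ > cyanate (NCO⁻) > cyanide > amide anion

OMs⁻: pKₐ(CH₃SO₃H (MsOH)) ≈ -1.9
cyanate (NCO⁻): pKₐ(HOCN) ≈ 3.5
cyanide: pKₐ(HCN) ≈ 9.2
amide anion: pKₐ(NH₃) ≈ 38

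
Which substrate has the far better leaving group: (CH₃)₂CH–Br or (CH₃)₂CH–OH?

From (CH₃)₂CH–OH the departing group would be OH⁻ (pKₐ(H₂O) ≈ 15.7). Strong base; essentially never leaves without prior activation.
From (CH₃)₂CH–Br the leaving group is Br⁻ (pKₐ(HBr) ≈ -9). Weak base; good leaving group.
(In practice (CH₃)₂CH–Br is made from (CH₃)₂CH–OH by treatment with PBr₃, replacing the hydroxyl with bromide.)

(CH₃)₂CH–Br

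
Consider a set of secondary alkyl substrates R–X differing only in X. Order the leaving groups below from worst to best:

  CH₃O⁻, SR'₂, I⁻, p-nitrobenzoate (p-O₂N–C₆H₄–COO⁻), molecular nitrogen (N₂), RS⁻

CH₃O⁻ < RS⁻ < p-nitrobenzoate (p-O₂N–C₆H₄–COO⁻) < SR'₂ < I⁻ < molecular nitrogen (N₂)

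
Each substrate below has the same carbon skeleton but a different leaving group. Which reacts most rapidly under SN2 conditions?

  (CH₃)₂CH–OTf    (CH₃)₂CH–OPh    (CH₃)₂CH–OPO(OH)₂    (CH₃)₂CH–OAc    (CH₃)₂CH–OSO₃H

(CH₃)₂CH–OTf

The skeletons are identical, so relative rate is governed entirely by leaving-group ability.
Leaving-group ability tracks the stability of the departed species; conjugate-acid pKₐ is the usual yardstick (lower pKₐ → better LG).
(CH₃)₂CH–OTf loses OTf⁻: pKₐ(CF₃SO₃H (triflic acid)) ≈ -14
(CH₃)₂CH–OSO₃H loses HSO₄⁻: pKₐ(H₂SO₄) ≈ -3
(CH₃)₂CH–OPO(OH)₂ loses H₂PO₄⁻: pKₐ(H₃PO₄) ≈ 2.1
(CH₃)₂CH–OAc loses AcO⁻: pKₐ(CH₃COOH) ≈ 4.8
(CH₃)₂CH–OPh loses PhO⁻: pKₐ(C₆H₅OH (phenol)) ≈ 10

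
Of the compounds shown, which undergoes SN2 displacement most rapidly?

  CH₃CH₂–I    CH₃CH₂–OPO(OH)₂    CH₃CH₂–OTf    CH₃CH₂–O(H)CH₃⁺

With the same alkyl group throughout, only the leaving group differentiates the rates.
Leaving-group ability tracks the stability of the departed species; conjugate-acid pKₐ is the usual yardstick (lower pKₐ → better LG).
CH₃CH₂–OTf loses OTf⁻: pKₐ(CF₃SO₃H (triflic acid)) ≈ -14
CH₃CH₂–I loses I⁻: pKₐ(HI) ≈ -10
CH₃CH₂–O(H)CH₃⁺ loses R'OH: pKₐ(R'OH₂⁺) ≈ -2.4
CH₃CH₂–OPO(OH)₂ loses H₂PO₄⁻: pKₐ(H₃PO₄) ≈ 2.1

CH₃CH₂–OTf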